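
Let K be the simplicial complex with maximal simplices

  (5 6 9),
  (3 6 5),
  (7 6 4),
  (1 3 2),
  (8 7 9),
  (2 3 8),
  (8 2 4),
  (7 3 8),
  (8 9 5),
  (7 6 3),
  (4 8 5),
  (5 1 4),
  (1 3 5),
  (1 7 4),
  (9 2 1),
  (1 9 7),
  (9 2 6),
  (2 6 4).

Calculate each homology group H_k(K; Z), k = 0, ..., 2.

H_0 = Z,  H_1 = Z^2,  H_2 = Z.

K has 9 vertices, 27 edges, 18 triangles.
rank ∂_0 = 0, rank ∂_1 = 8 ⇒ b_0 = 9 − 0 − 8 = 1; all invariant factors of ∂_1 are 1 so no torsion. So H_0 = Z.
rank ∂_1 = 8, rank ∂_2 = 17 ⇒ b_1 = 27 − 8 − 17 = 2; all invariant factors of ∂_2 are 1 so no torsion. So H_1 = Z^2.
rank ∂_2 = 17, rank ∂_3 = 0 ⇒ b_2 = 18 − 17 − 0 = 1. So H_2 = Z.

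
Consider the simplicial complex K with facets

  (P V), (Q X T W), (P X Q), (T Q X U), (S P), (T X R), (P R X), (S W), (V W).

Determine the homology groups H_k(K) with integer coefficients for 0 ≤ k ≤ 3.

K has 9 vertices, 18 edges, 10 triangles, 2 3-simplices.
rank ∂_0 = 0, rank ∂_1 = 8 ⇒ b_0 = 9 − 0 − 8 = 1; all invariant factors of ∂_1 are 1 so no torsion. So H_0 ≅ Z.
rank ∂_1 = 8, rank ∂_2 = 8 ⇒ b_1 = 18 − 8 − 8 = 2; all invariant factors of ∂_2 are 1 so no torsion. So H_1 ≅ Z^2.
rank ∂_2 = 8, rank ∂_3 = 2 ⇒ b_2 = 10 − 8 − 2 = 0; all invariant factors of ∂_3 are 1 so no torsion. So H_2 ≅ 0.
rank ∂_3 = 2, rank ∂_4 = 0 ⇒ b_3 = 2 − 2 − 0 = 0. So H_3 ≅ 0.

H_0 = Z,  H_1 = Z^2,  H_2 = 0,  H_3 = 0.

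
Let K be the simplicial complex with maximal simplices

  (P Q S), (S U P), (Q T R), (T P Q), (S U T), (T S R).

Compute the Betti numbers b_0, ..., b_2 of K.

Order the vertices as P < Q < R < S < T < U. Listing each simplex with vertices in this order, K has dimension 2 with simplices:

  0-simplices (6): P, Q, R, S, T, U
  1-simplices (12): PQ, PS, PT, PU, QR, QS, QT, RS, RT, ST, SU, TU
  2-simplices (6): PQS, PQT, PSU, QRT, RST, STU

so the chain groups are C_0 ≅ Z^6, C_1 ≅ Z^12, C_2 ≅ Z^6.

Boundary ∂_1: C_1 → C_0 maps an edge to its endpoints' difference, ∂[p,q] = q − p. For instance
  ∂TU = U − T.
The resulting 6×12 matrix has rank 5, and its Smith normal form has invariant factors (1,1,1,1,1).

∂_2: C_2 → C_1 maps a triangle to the signed sum of its edges. For instance
  ∂PQT = QT − PT + PQ,
  ∂STU = TU − SU + ST.
As a 12×6 matrix over Z this has rank 6, with invariant factors (1,1,1,1,1,1).

Computing H_k = (kernel of ∂_k) / (image of ∂_{k+1}):

  H_0: rank C_0 − rank ∂_1 = 6 − 5 = 1, and the invariant factors of ∂_1 are all 1, so H_0 ≅ Z.
  H_1: rank ker ∂_1 − rank ∂_2 = (12 − 5) − 6 = 1, and the invariant factors of ∂_2 are all 1, so H_1 ≅ Z.
  H_2: rank ker ∂_2 − rank ∂_3 = (6 − 6) − 0 = 0, and there is no ∂_3, so H_2 ≅ 0.

Hence the Betti numbers are b_0 = 1, b_1 = 1, b_2 = 0.

b_0 = 1, b_1 = 1, b_2 = 0.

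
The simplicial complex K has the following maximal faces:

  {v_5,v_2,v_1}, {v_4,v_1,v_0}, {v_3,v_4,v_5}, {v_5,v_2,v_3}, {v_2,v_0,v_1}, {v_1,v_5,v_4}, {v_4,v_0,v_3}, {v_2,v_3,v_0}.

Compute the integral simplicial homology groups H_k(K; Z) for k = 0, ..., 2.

Fix the vertex order v_0 < v_1 < v_2 < v_3 < v_4 < v_5 and write every simplex with vertices in increasing order. Then dim K = 2 and the simplices of K are:

  0-simplices (6): [v_0], [v_1], [v_2], [v_3], [v_4], [v_5]
  1-simplices (12): [v_0,v_1], [v_0,v_2], [v_0,v_3], [v_0,v_4], [v_1,v_2], [v_1,v_4], [v_1,v_5], [v_2,v_3], [v_2,v_5], [v_3,v_4], [v_3,v_5], [v_4,v_5]
  2-simplices (8): [v_0,v_1,v_2], [v_0,v_1,v_4], [v_0,v_2,v_3], [v_0,v_3,v_4], [v_1,v_2,v_5], [v_1,v_4,v_5], [v_2,v_3,v_5], [v_3,v_4,v_5]

Hence C_0 ≅ Z^6, C_1 ≅ Z^12, C_2 ≅ Z^8.

∂_1: C_1 → C_0 sends each edge [p,q] (with p < q) to q − p. For instance
  ∂[v_4,v_5] = [v_5] − [v_4].
This gives a 6×12 integer matrix of rank 5; reducing to Smith normal form yields diagonal entries (1,1,1,1,1).

The boundary map ∂_2: C_2 → C_1 maps a triangle to the signed sum of its edges. For instance
  ∂[v_3,v_4,v_5] = [v_4,v_5] − [v_3,v_5] + [v_3,v_4],
  ∂[v_0,v_1,v_2] = [v_1,v_2] − [v_0,v_2] + [v_0,v_1].
This gives a 12×8 integer matrix of rank 7; reducing to Smith normal form yields diagonal entries (1,1,1,1,1,1,1).

Computing H_k = (kernel of ∂_k) / (image of ∂_{k+1}):

  H_0: rank C_0 − rank ∂_1 = 6 − 5 = 1, and the invariant factors of ∂_1 are all 1, so H_0 ≅ Z.
  H_1: rank ker ∂_1 − rank ∂_2 = (12 − 5) − 7 = 0, and the invariant factors of ∂_2 are all 1, so H_1 ≅ 0.
  H_2: rank ker ∂_2 − rank ∂_3 = (8 − 7) − 0 = 1, and there is no ∂_3, so H_2 ≅ Z.

As a check, the Euler characteristic is 6 − 12 + 8 = 2, which agrees with 1 − 0 + 1 = 2.
(K is a triangulation of the 2-sphere S^2.)

H_0 ≅ Z,  H_1 = 0,  H_2 ≅ Z.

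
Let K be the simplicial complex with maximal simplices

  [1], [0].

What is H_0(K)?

Take the total order 0 < 1 on the vertex set. Then K (dimension 0) consists of the simplices:

  0-simplices (2): [0], [1]

giving chain groups C_0 ≅ Z^2.

Reading off H_k = ker ∂_k / im ∂_{k+1}:

  H_0: rank C_0 − rank ∂_1 = 2 − 0 = 2, and there is no ∂_1, so H_0 ≅ Z^2.

H_0 = Z^2.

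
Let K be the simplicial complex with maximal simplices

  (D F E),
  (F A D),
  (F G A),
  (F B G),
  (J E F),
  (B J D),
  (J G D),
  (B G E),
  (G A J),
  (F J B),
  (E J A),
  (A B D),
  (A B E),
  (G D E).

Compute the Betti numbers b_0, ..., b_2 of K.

b_0 = 1, b_1 = 2, b_2 = 1.

We work with the vertex ordering A < B < D < E < F < G < J. The simplices of K, each written with vertices in increasing order, are:

  0-simplices (7): A, B, D, E, F, G, J
  1-simplices (21): AB, AD, AE, AF, AG, AJ, BD, BE, BF, BG, BJ, DE, DF, DG, DJ, EF, EG, EJ, FG, FJ, GJ
  2-simplices (14): ABD, ABE, ADF, AEJ, AFG, AGJ, BDJ, BEG, BFG, BFJ, DEF, DEG, DGJ, EFJ

Hence C_0 ≅ Z^7, C_1 ≅ Z^21, C_2 ≅ Z^14.

The boundary map ∂_1: C_1 → C_0 maps an edge to its endpoints' difference, ∂[p,q] = q − p.
The resulting 7×21 matrix has rank 6, and its Smith normal form has invariant factors (1,1,1,1,1,1).

The boundary map ∂_2: C_2 → C_1 maps a triangle to the signed sum of its edges. For instance
  ∂DEG = EG − DG + DE,
  ∂DEF = EF − DF + DE.
The 21×14 boundary matrix has rank 13 and Smith normal form diag(1,1,1,1,1,1,1,1,1,1,1,1,1).

From H_k ≅ ker(∂_k) / im(∂_{k+1}) we obtain:

  H_0: rank C_0 − rank ∂_1 = 7 − 6 = 1, and the invariant factors of ∂_1 are all 1, so H_0 ≅ Z.
  H_1: rank ker ∂_1 − rank ∂_2 = (21 − 6) − 13 = 2, and the invariant factors of ∂_2 are all 1, so H_1 ≅ Z^2.
  H_2: rank ker ∂_2 − rank ∂_3 = (14 − 13) − 0 = 1, and there is no ∂_3, so H_2 ≅ Z.

Hence the Betti numbers are b_0 = 1, b_1 = 2, b_2 = 1.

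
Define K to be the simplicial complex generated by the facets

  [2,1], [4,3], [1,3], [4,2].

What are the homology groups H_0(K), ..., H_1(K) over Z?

H_0 ≅ Z,  H_1 ≅ Z.

Take the total order 1 < 2 < 3 < 4 on the vertex set. Then K (dimension 1) consists of the simplices:

  0-simplices (4): [1], [2], [3], [4]
  1-simplices (4): [1,2], [1,3], [2,4], [3,4]

Hence C_0 ≅ Z^4, C_1 ≅ Z^4.

∂_1: C_1 → C_0 maps an edge to its endpoints' difference, ∂[p,q] = q − p.
This gives a 4×4 integer matrix of rank 3; reducing to Smith normal form yields diagonal entries (1,1,1).

From H_k ≅ ker(∂_k) / im(∂_{k+1}) we obtain:

  H_0: rank C_0 − rank ∂_1 = 4 − 3 = 1, and the invariant factors of ∂_1 are all 1, so H_0 ≅ Z.
  H_1: rank ker ∂_1 − rank ∂_2 = (4 − 3) − 0 = 1, and there is no ∂_2, so H_1 ≅ Z.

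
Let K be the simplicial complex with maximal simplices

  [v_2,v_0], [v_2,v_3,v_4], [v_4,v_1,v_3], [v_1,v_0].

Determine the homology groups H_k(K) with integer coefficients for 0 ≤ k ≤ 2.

H_0 ≅ Z,  H_1 ≅ Z,  H_2 = 0.

K has 5 vertices, 7 edges, 2 triangles.
rank ∂_0 = 0, rank ∂_1 = 4 ⇒ b_0 = 5 − 0 − 4 = 1; all invariant factors of ∂_1 are 1 so no torsion. So H_0 = Z.
rank ∂_1 = 4, rank ∂_2 = 2 ⇒ b_1 = 7 − 4 − 2 = 1; all invariant factors of ∂_2 are 1 so no torsion. So H_1 = Z.
rank ∂_2 = 2, rank ∂_3 = 0 ⇒ b_2 = 2 − 2 − 0 = 0. So H_2 = 0.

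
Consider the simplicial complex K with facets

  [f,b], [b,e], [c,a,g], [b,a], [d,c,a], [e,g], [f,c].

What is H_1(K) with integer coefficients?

H_1 ≅ Z^2.

Take the total order a < b < c < d < e < f < g on the vertex set. Then K (dimension 2) consists of the simplices:

  0-simplices (7): a, b, c, d, e, f, g
  1-simplices (10): ab, ac, ad, ag, be, bf, cd, cf, cg, eg
  2-simplices (2): acd, acg

Hence C_0 ≅ Z^7, C_1 ≅ Z^10, C_2 ≅ Z^2.

∂_1: C_1 → C_0 is given by ∂[p,q] = [q] − [p]. For instance
  ∂cg = g − c.
The 7×10 boundary matrix has rank 6 and Smith normal form diag(1,1,1,1,1,1).

∂_2: C_2 → C_1 maps a triangle to the signed sum of its edges. For instance
  ∂acd = cd − ad + ac,
  ∂acg = cg − ag + ac.
As a 10×2 matrix over Z this has rank 2, with invariant factors (1,1).

Computing H_k = (kernel of ∂_k) / (image of ∂_{k+1}):

  H_1: rank ker ∂_1 − rank ∂_2 = (10 − 6) − 2 = 2, and the invariant factors of ∂_2 are all 1, so H_1 = Z^2.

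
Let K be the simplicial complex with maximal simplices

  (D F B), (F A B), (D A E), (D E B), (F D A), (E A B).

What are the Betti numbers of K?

Order the vertices as A < B < D < E < F. Listing each simplex with vertices in this order, K has dimension 2 with simplices:

  0-simplices (5): A, B, D, E, F
  1-simplices (9): AB, AD, AE, AF, BD, BE, BF, DE, DF
  2-simplices (6): ABE, ABF, ADE, ADF, BDE, BDF

giving chain groups C_0 ≅ Z^5, C_1 ≅ Z^9, C_2 ≅ Z^6.

∂_1: C_1 → C_0 sends each edge [p,q] (with p < q) to q − p.
The resulting 5×9 matrix has rank 4, and its Smith normal form has invariant factors (1,1,1,1).

∂_2: C_2 → C_1 sends each 2-simplex [p,q,r] to [q,r] − [p,r] + [p,q]. For instance
  ∂ADE = DE − AE + AD,
  ∂ADF = DF − AF + AD.
As a 9×6 matrix over Z this has rank 5, with invariant factors (1,1,1,1,1).

Computing H_k = (kernel of ∂_k) / (image of ∂_{k+1}):

  H_0: rank C_0 − rank ∂_1 = 5 − 4 = 1, and the invariant factors of ∂_1 are all 1, so H_0 = Z.
  H_1: rank ker ∂_1 − rank ∂_2 = (9 − 4) − 5 = 0, and the invariant factors of ∂_2 are all 1, so H_1 = 0.
  H_2: rank ker ∂_2 − rank ∂_3 = (6 − 5) − 0 = 1, and there is no ∂_3, so H_2 = Z.

As a check, the Euler characteristic is 5 − 9 + 6 = 2, which agrees with 1 − 0 + 1 = 2.
(K is a triangulation of the 2-sphere S^2.)

Hence the Betti numbers are b_0 = 1, b_1 = 0, b_2 = 1.

b_0 = 1, b_1 = 0, b_2 = 1.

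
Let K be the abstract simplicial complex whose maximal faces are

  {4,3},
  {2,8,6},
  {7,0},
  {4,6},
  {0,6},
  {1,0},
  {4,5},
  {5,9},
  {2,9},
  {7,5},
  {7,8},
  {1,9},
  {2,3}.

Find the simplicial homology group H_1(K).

We work with the vertex ordering 0 < 1 < 2 < 3 < 4 < 5 < 6 < 7 < 8 < 9. The simplices of K, each written with vertices in increasing order, are:

  0-simplices (10): [0], [1], [2], [3], [4], [5], [6], [7], [8], [9]
  1-simplices (15): [0,1], [0,6], [0,7], [1,9], [2,3], [2,6], [2,8], [2,9], [3,4], [4,5], [4,6], [5,7], [5,9], [6,8], [7,8]
  2-simplices (1): [2,6,8]

Hence C_0 ≅ Z^10, C_1 ≅ Z^15, C_2 ≅ Z^1.

∂_1: C_1 → C_0 sends each edge [p,q] (with p < q) to q − p.
The resulting 10×15 matrix has rank 9, and its Smith normal form has invariant factors (1,1,1,1,1,1,1,1,1).

The boundary map ∂_2: C_2 → C_1 acts by ∂[p,q,r] = [q,r] − [p,r] + [p,q]. For instance
  ∂[2,6,8] = [6,8] − [2,8] + [2,6].
The resulting 15×1 matrix has rank 1, and its Smith normal form has invariant factors (1).

Computing H_k = (kernel of ∂_k) / (image of ∂_{k+1}):

  H_1: rank ker ∂_1 − rank ∂_2 = (15 − 9) − 1 = 5, and the invariant factors of ∂_2 are all 1, so H_1 ≅ Z^5.

H_1 ≅ Z^5.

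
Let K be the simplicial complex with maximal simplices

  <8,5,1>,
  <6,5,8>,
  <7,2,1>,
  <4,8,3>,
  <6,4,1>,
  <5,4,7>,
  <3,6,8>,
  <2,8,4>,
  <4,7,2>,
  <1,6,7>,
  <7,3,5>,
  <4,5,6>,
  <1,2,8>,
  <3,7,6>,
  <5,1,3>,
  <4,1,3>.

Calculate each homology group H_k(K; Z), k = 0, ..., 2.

Take the total order 1 < 2 < 3 < 4 < 5 < 6 < 7 < 8 on the vertex set. Then K (dimension 2) consists of the simplices:

  0-simplices (8): [1], [2], [3], [4], [5], [6], [7], [8]
  1-simplices (24): (24 of them)
  2-simplices (16): [1,2,7], [1,2,8], [1,3,4], [1,3,5], [1,4,6], [1,5,8], [1,6,7], [2,4,7], [2,4,8], [3,4,8], [3,5,7], [3,6,7], [3,6,8], [4,5,6], [4,5,7], [5,6,8]

so the chain groups are C_0 ≅ Z^8, C_1 ≅ Z^24, C_2 ≅ Z^16.

Boundary ∂_1: C_1 → C_0 sends each edge [p,q] (with p < q) to q − p.
The 8×24 boundary matrix has rank 7 and Smith normal form diag(1,1,1,1,1,1,1).

The boundary map ∂_2: C_2 → C_1 sends each 2-simplex [p,q,r] to [q,r] − [p,r] + [p,q]. For instance
  ∂[4,5,6] = [5,6] − [4,6] + [4,5],
  ∂[3,4,8] = [4,8] − [3,8] + [3,4].
This gives a 24×16 integer matrix of rank 15; reducing to Smith normal form yields diagonal entries (1,1,1,1,1,1,1,1,1,1,1,1,1,1,1).

From H_k ≅ ker(∂_k) / im(∂_{k+1}) we obtain:

  H_0: rank C_0 − rank ∂_1 = 8 − 7 = 1, and the invariant factors of ∂_1 are all 1, so H_0 ≅ Z.
  H_1: rank ker ∂_1 − rank ∂_2 = (24 − 7) − 15 = 2, and the invariant factors of ∂_2 are all 1, so H_1 ≅ Z^2.
  H_2: rank ker ∂_2 − rank ∂_3 = (16 − 15) − 0 = 1, and there is no ∂_3, so H_2 ≅ Z.

H_0 = Z,  H_1 = Z^2,  H_2 = Z.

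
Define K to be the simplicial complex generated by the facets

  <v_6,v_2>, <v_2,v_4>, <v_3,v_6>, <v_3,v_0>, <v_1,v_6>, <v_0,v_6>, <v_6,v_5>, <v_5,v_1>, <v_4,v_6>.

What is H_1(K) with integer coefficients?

Take the total order v_0 < v_1 < v_2 < v_3 < v_4 < v_5 < v_6 on the vertex set. Then K (dimension 1) consists of the simplices:

  0-simplices (7): [v_0], [v_1], [v_2], [v_3], [v_4], [v_5], [v_6]
  1-simplices (9): [v_0,v_3], [v_0,v_6], [v_1,v_5], [v_1,v_6], [v_2,v_4], [v_2,v_6], [v_3,v_6], [v_4,v_6], [v_5,v_6]

giving chain groups C_0 ≅ Z^7, C_1 ≅ Z^9.

The boundary map ∂_1: C_1 → C_0 sends each edge [p,q] (with p < q) to q − p. For instance
  ∂[v_1,v_5] = [v_5] − [v_1].
The 7×9 boundary matrix has rank 6 and Smith normal form diag(1,1,1,1,1,1).

Now H_k = ker ∂_k / im ∂_{k+1}, so:

  H_1: rank ker ∂_1 − rank ∂_2 = (9 − 6) − 0 = 3, and there is no ∂_2, so H_1 = Z^3.

H_1 = Z^3.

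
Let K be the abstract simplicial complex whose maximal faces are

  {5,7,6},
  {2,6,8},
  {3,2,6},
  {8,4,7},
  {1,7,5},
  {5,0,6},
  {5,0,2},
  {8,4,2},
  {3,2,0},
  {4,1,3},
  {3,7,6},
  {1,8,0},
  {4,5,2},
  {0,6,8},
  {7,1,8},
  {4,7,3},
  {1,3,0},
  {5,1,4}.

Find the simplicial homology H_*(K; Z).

K has 9 vertices, 27 edges, 18 triangles.
rank ∂_0 = 0, rank ∂_1 = 8 ⇒ b_0 = 9 − 0 − 8 = 1; all invariant factors of ∂_1 are 1 so no torsion. So H_0 ≅ Z.
rank ∂_1 = 8, rank ∂_2 = 18 ⇒ b_1 = 27 − 8 − 18 = 1; ∂_2 has invariant factor(s) [2] giving torsion. So H_1 ≅ Z ⊕ Z/2.
rank ∂_2 = 18, rank ∂_3 = 0 ⇒ b_2 = 18 − 18 − 0 = 0. So H_2 ≅ 0.

H_0 ≅ Z,  H_1 ≅ Z ⊕ Z/2,  H_2 = 0.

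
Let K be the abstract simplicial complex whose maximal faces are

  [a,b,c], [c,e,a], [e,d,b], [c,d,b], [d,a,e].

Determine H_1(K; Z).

H_1 = Z.

Take the total order a < b < c < d < e on the vertex set. Then K (dimension 2) consists of the simplices:

  0-simplices (5): a, b, c, d, e
  1-simplices (10): ab, ac, ad, ae, bc, bd, be, cd, ce, de
  2-simplices (5): abc, ace, ade, bcd, bde

so the chain groups are C_0 ≅ Z^5, C_1 ≅ Z^10, C_2 ≅ Z^5.

The boundary map ∂_1: C_1 → C_0 sends each edge [p,q] (with p < q) to q − p. For instance
  ∂ac = c − a.
This gives a 5×10 integer matrix of rank 4; reducing to Smith normal form yields diagonal entries (1,1,1,1).

Boundary ∂_2: C_2 → C_1 sends each 2-simplex [p,q,r] to [q,r] − [p,r] + [p,q]. For instance
  ∂bcd = cd − bd + bc,
  ∂ace = ce − ae + ac.
As a 10×5 matrix over Z this has rank 5, with invariant factors (1,1,1,1,1).

Computing H_k = (kernel of ∂_k) / (image of ∂_{k+1}):

  H_1: rank ker ∂_1 − rank ∂_2 = (10 − 4) − 5 = 1, and the invariant factors of ∂_2 are all 1, so H_1 ≅ Z.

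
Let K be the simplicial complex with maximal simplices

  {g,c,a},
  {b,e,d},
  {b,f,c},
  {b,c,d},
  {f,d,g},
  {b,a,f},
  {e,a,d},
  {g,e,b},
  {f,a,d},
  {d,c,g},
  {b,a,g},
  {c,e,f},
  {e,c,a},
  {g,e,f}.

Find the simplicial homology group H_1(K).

Fix the vertex order a < b < c < d < e < f < g and write every simplex with vertices in increasing order. Then dim K = 2 and the simplices of K are:

  0-simplices (7): a, b, c, d, e, f, g
  1-simplices (21): ab, ac, ad, ae, af, ag, bc, bd, be, bf, bg, cd, ce, cf, cg, de, df, dg, ef, eg, fg
  2-simplices (14): abf, abg, ace, acg, ade, adf, bcd, bcf, bde, beg, cdg, cef, dfg, efg

so the chain groups are C_0 ≅ Z^7, C_1 ≅ Z^21, C_2 ≅ Z^14.

∂_1: C_1 → C_0 is given by ∂[p,q] = [q] − [p].
The resulting 7×21 matrix has rank 6, and its Smith normal form has invariant factors (1,1,1,1,1,1).

Boundary ∂_2: C_2 → C_1 acts by ∂[p,q,r] = [q,r] − [p,r] + [p,q]. For instance
  ∂bcf = cf − bf + bc,
  ∂acg = cg − ag + ac.
As a 21×14 matrix over Z this has rank 13, with invariant factors (1,1,1,1,1,1,1,1,1,1,1,1,1).

Now H_k = ker ∂_k / im ∂_{k+1}, so:

  H_1: rank ker ∂_1 − rank ∂_2 = (21 − 6) − 13 = 2, and the invariant factors of ∂_2 are all 1, so H_1 = Z^2.

(K is a triangulation of the torus T^2.)

H_1 ≅ Z^2.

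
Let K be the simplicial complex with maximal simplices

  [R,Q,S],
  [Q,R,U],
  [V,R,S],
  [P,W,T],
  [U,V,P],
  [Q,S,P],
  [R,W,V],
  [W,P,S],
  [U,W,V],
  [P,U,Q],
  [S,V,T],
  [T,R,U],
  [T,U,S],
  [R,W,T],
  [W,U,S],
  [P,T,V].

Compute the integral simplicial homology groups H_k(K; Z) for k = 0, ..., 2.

H_0 ≅ Z,  H_1 ≅ Z^2,  H_2 ≅ Z.

Fix the vertex order P < Q < R < S < T < U < V < W and write every simplex with vertices in increasing order. Then dim K = 2 and the simplices of K are:

  0-simplices (8): P, Q, R, S, T, U, V, W
  1-simplices (24): PQ, PS, PT, PU, PV, PW, QR, QS, QU, RS, RT, RU, RV, RW, ST, SU, SV, SW, TU, TV, TW, UV, UW, VW
  2-simplices (16): PQS, PQU, PSW, PTV, PTW, PUV, QRS, QRU, RSV, RTU, RTW, RVW, STU, STV, SUW, UVW

Hence C_0 ≅ Z^8, C_1 ≅ Z^24, C_2 ≅ Z^16.

Boundary ∂_1: C_1 → C_0 sends each edge [p,q] (with p < q) to q − p. For instance
  ∂SV = V − S.
This gives a 8×24 integer matrix of rank 7; reducing to Smith normal form yields diagonal entries (1,1,1,1,1,1,1).

∂_2: C_2 → C_1 sends each 2-simplex [p,q,r] to [q,r] − [p,r] + [p,q]. For instance
  ∂PUV = UV − PV + PU,
  ∂RVW = VW − RW + RV.
The 24×16 boundary matrix has rank 15 and Smith normal form diag(1,1,1,1,1,1,1,1,1,1,1,1,1,1,1).

Reading off H_k = ker ∂_k / im ∂_{k+1}:

  H_0: rank C_0 − rank ∂_1 = 8 − 7 = 1, and the invariant factors of ∂_1 are all 1, so H_0 ≅ Z.
  H_1: rank ker ∂_1 − rank ∂_2 = (24 − 7) − 15 = 2, and the invariant factors of ∂_2 are all 1, so H_1 ≅ Z^2.
  H_2: rank ker ∂_2 − rank ∂_3 = (16 − 15) − 0 = 1, and there is no ∂_3, so H_2 ≅ Z.

(K is a triangulation of the torus T^2.)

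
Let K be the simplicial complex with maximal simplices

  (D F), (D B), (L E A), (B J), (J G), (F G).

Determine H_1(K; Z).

H_1 = Z.

Take the total order A < B < D < E < F < G < J < L on the vertex set. Then K (dimension 2) consists of the simplices:

  0-simplices (8): A, B, D, E, F, G, J, L
  1-simplices (8): AE, AL, BD, BJ, DF, EL, FG, GJ
  2-simplices (1): AEL

giving chain groups C_0 ≅ Z^8, C_1 ≅ Z^8, C_2 ≅ Z^1.

Boundary ∂_1: C_1 → C_0 sends each edge [p,q] (with p < q) to q − p.
This gives a 8×8 integer matrix of rank 6; reducing to Smith normal form yields diagonal entries (1,1,1,1,1,1).

Boundary ∂_2: C_2 → C_1 maps a triangle to the signed sum of its edges. For instance
  ∂AEL = EL − AL + AE.
The resulting 8×1 matrix has rank 1, and its Smith normal form has invariant factors (1).

Now H_k = ker ∂_k / im ∂_{k+1}, so:

  H_1: rank ker ∂_1 − rank ∂_2 = (8 − 6) − 1 = 1, and the invariant factors of ∂_2 are all 1, so H_1 ≅ Z.

(K is a triangulation of the disjoint union of the 2-simplex and the circle S^1.)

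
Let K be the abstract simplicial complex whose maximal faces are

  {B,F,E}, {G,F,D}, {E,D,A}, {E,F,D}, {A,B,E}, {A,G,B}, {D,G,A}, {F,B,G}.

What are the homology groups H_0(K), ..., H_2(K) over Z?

Fix the vertex order A < B < D < E < F < G and write every simplex with vertices in increasing order. Then dim K = 2 and the simplices of K are:

  0-simplices (6): A, B, D, E, F, G
  1-simplices (12): AB, AD, AE, AG, BE, BF, BG, DE, DF, DG, EF, FG
  2-simplices (8): ABE, ABG, ADE, ADG, BEF, BFG, DEF, DFG

Hence C_0 ≅ Z^6, C_1 ≅ Z^12, C_2 ≅ Z^8.

∂_1: C_1 → C_0 is given by ∂[p,q] = [q] − [p].
As a 6×12 matrix over Z this has rank 5, with invariant factors (1,1,1,1,1).

∂_2: C_2 → C_1 acts by ∂[p,q,r] = [q,r] − [p,r] + [p,q]. For instance
  ∂ABG = BG − AG + AB,
  ∂DFG = FG − DG + DF.
The resulting 12×8 matrix has rank 7, and its Smith normal form has invariant factors (1,1,1,1,1,1,1).

From H_k ≅ ker(∂_k) / im(∂_{k+1}) we obtain:

  H_0: rank C_0 − rank ∂_1 = 6 − 5 = 1, and the invariant factors of ∂_1 are all 1, so H_0 = Z.
  H_1: rank ker ∂_1 − rank ∂_2 = (12 − 5) − 7 = 0, and the invariant factors of ∂_2 are all 1, so H_1 = 0.
  H_2: rank ker ∂_2 − rank ∂_3 = (8 − 7) − 0 = 1, and there is no ∂_3, so H_2 = Z.

H_0 = Z,  H_1 = 0,  H_2 = Z.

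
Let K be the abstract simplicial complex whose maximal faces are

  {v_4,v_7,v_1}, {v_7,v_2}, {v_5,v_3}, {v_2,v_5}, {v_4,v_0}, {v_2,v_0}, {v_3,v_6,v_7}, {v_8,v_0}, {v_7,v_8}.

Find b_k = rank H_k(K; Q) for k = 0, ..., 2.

b_0 = 1, b_1 = 3, b_2 = 0.

Take the total order v_0 < v_1 < v_2 < v_3 < v_4 < v_5 < v_6 < v_7 < v_8 on the vertex set. Then K (dimension 2) consists of the simplices:

  0-simplices (9): [v_0], [v_1], [v_2], [v_3], [v_4], [v_5], [v_6], [v_7], [v_8]
  1-simplices (13): [v_0,v_2], [v_0,v_4], [v_0,v_8], [v_1,v_4], [v_1,v_7], [v_2,v_5], [v_2,v_7], [v_3,v_5], [v_3,v_6], [v_3,v_7], [v_4,v_7], [v_6,v_7], [v_7,v_8]
  2-simplices (2): [v_1,v_4,v_7], [v_3,v_6,v_7]

giving chain groups C_0 ≅ Z^9, C_1 ≅ Z^13, C_2 ≅ Z^2.

∂_1: C_1 → C_0 is given by ∂[p,q] = [q] − [p].
The 9×13 boundary matrix has rank 8 and Smith normal form diag(1,1,1,1,1,1,1,1).

Boundary ∂_2: C_2 → C_1 sends each 2-simplex [p,q,r] to [q,r] − [p,r] + [p,q]. For instance
  ∂[v_3,v_6,v_7] = [v_6,v_7] − [v_3,v_7] + [v_3,v_6],
  ∂[v_1,v_4,v_7] = [v_4,v_7] − [v_1,v_7] + [v_1,v_4].
As a 13×2 matrix over Z this has rank 2, with invariant factors (1,1).

Now H_k = ker ∂_k / im ∂_{k+1}, so:

  H_0: rank C_0 − rank ∂_1 = 9 − 8 = 1, and the invariant factors of ∂_1 are all 1, so H_0 ≅ Z.
  H_1: rank ker ∂_1 − rank ∂_2 = (13 − 8) − 2 = 3, and the invariant factors of ∂_2 are all 1, so H_1 ≅ Z^3.
  H_2: rank ker ∂_2 − rank ∂_3 = (2 − 2) − 0 = 0, and there is no ∂_3, so H_2 ≅ 0.

As a check, the Euler characteristic is 9 − 13 + 2 = -2, which agrees with 1 − 3 + 0 = -2.

Hence the Betti numbers are b_0 = 1, b_1 = 3, b_2 = 0.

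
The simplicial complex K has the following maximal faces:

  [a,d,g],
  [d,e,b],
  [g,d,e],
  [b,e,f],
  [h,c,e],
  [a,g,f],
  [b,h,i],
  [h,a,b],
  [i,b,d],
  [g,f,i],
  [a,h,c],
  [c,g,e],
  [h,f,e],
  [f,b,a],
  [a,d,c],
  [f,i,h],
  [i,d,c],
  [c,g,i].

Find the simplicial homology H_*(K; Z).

Order the vertices as a < b < c < d < e < f < g < h < i. Listing each simplex with vertices in this order, K has dimension 2 with simplices:

  0-simplices (9): a, b, c, d, e, f, g, h, i
  1-simplices (27): ab, ac, ad, af, ag, ah, bd, be, bf, bh, bi, cd, ce, cg, ch, ci, de, dg, di, ef, eg, eh, fg, fh, fi, gi, hi
  2-simplices (18): abf, abh, acd, ach, adg, afg, bde, bdi, bef, bhi, cdi, ceg, ceh, cgi, deg, efh, fgi, fhi

giving chain groups C_0 ≅ Z^9, C_1 ≅ Z^27, C_2 ≅ Z^18.

∂_1: C_1 → C_0 sends each edge [p,q] (with p < q) to q − p. For instance
  ∂fg = g − f.
As a 9×27 matrix over Z this has rank 8, with invariant factors (1,1,1,1,1,1,1,1).

The boundary map ∂_2: C_2 → C_1 acts by ∂[p,q,r] = [q,r] − [p,r] + [p,q]. For instance
  ∂bhi = hi − bi + bh,
  ∂fhi = hi − fi + fh.
The 27×18 boundary matrix has rank 18 and Smith normal form diag(1,1,1,1,1,1,1,1,1,1,1,1,1,1,1,1,1,2).

Computing H_k = (kernel of ∂_k) / (image of ∂_{k+1}):

  H_0: rank C_0 − rank ∂_1 = 9 − 8 = 1, and the invariant factors of ∂_1 are all 1, so H_0 = Z.
  H_1: rank ker ∂_1 − rank ∂_2 = (27 − 8) − 18 = 1, and ∂_2 has invariant factor 2 > 1, so H_1 = Z ⊕ Z_2.
  H_2: rank ker ∂_2 − rank ∂_3 = (18 − 18) − 0 = 0, and there is no ∂_3, so H_2 = 0.

H_0 = Z,  H_1 = Z ⊕ Z_2,  H_2 = 0.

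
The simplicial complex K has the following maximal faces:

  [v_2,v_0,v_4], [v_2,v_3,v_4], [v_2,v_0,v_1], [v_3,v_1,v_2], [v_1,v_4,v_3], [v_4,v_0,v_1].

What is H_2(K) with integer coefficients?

Take the total order v_0 < v_1 < v_2 < v_3 < v_4 on the vertex set. Then K (dimension 2) consists of the simplices:

  0-simplices (5): [v_0], [v_1], [v_2], [v_3], [v_4]
  1-simplices (9): [v_0,v_1], [v_0,v_2], [v_0,v_4], [v_1,v_2], [v_1,v_3], [v_1,v_4], [v_2,v_3], [v_2,v_4], [v_3,v_4]
  2-simplices (6): [v_0,v_1,v_2], [v_0,v_1,v_4], [v_0,v_2,v_4], [v_1,v_2,v_3], [v_1,v_3,v_4], [v_2,v_3,v_4]

so the chain groups are C_0 ≅ Z^5, C_1 ≅ Z^9, C_2 ≅ Z^6.

∂_1: C_1 → C_0 is given by ∂[p,q] = [q] − [p]. For instance
  ∂[v_2,v_3] = [v_3] − [v_2].
The resulting 5×9 matrix has rank 4, and its Smith normal form has invariant factors (1,1,1,1).

Boundary ∂_2: C_2 → C_1 sends each 2-simplex [p,q,r] to [q,r] − [p,r] + [p,q]. For instance
  ∂[v_0,v_2,v_4] = [v_2,v_4] − [v_0,v_4] + [v_0,v_2],
  ∂[v_0,v_1,v_4] = [v_1,v_4] − [v_0,v_4] + [v_0,v_1].
The 9×6 boundary matrix has rank 5 and Smith normal form diag(1,1,1,1,1).

Reading off H_k = ker ∂_k / im ∂_{k+1}:

  H_2: rank ker ∂_2 − rank ∂_3 = (6 − 5) − 0 = 1, and there is no ∂_3, so H_2 ≅ Z.

H_2 = Z.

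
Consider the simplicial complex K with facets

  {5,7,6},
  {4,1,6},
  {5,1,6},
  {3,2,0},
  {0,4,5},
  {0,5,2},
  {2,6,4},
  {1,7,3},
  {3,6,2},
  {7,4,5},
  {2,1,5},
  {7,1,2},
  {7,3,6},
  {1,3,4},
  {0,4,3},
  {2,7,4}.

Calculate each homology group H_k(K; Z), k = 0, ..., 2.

Order the vertices as 0 < 1 < 2 < 3 < 4 < 5 < 6 < 7. Listing each simplex with vertices in this order, K has dimension 2 with simplices:

  0-simplices (8): [0], [1], [2], [3], [4], [5], [6], [7]
  1-simplices (24): (24 of them)
  2-simplices (16): [0,2,3], [0,2,5], [0,3,4], [0,4,5], [1,2,5], [1,2,7], [1,3,4], [1,3,7], [1,4,6], [1,5,6], [2,3,6], [2,4,6], [2,4,7], [3,6,7], [4,5,7], [5,6,7]

Hence C_0 ≅ Z^8, C_1 ≅ Z^24, C_2 ≅ Z^16.

The boundary map ∂_1: C_1 → C_0 is given by ∂[p,q] = [q] − [p].
The 8×24 boundary matrix has rank 7 and Smith normal form diag(1,1,1,1,1,1,1).

Boundary ∂_2: C_2 → C_1 maps a triangle to the signed sum of its edges. For instance
  ∂[4,5,7] = [5,7] − [4,7] + [4,5],
  ∂[0,4,5] = [4,5] − [0,5] + [0,4].
The 24×16 boundary matrix has rank 15 and Smith normal form diag(1,1,1,1,1,1,1,1,1,1,1,1,1,1,1).

From H_k ≅ ker(∂_k) / im(∂_{k+1}) we obtain:

  H_0: rank C_0 − rank ∂_1 = 8 − 7 = 1, and the invariant factors of ∂_1 are all 1, so H_0 ≅ Z.
  H_1: rank ker ∂_1 − rank ∂_2 = (24 − 7) − 15 = 2, and the invariant factors of ∂_2 are all 1, so H_1 ≅ Z^2.
  H_2: rank ker ∂_2 − rank ∂_3 = (16 − 15) − 0 = 1, and there is no ∂_3, so H_2 ≅ Z.

(K is a triangulation of the torus T^2.)

H_0 ≅ Z,  H_1 ≅ Z^2,  H_2 ≅ Z.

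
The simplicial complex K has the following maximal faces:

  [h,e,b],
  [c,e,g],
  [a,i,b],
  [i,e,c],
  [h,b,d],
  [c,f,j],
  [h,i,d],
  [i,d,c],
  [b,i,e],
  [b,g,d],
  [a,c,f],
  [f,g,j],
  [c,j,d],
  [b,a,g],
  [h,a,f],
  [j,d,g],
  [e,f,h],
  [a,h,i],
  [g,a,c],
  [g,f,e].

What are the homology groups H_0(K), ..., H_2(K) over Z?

H_0 = Z,  H_1 = Z ⊕ Z/2,  H_2 = 0.

We work with the vertex ordering a < b < c < d < e < f < g < h < i < j. The simplices of K, each written with vertices in increasing order, are:

  0-simplices (10): a, b, c, d, e, f, g, h, i, j
  1-simplices (30): ab, ac, af, ag, ah, ai, bd, be, bg, bh, bi, cd, ce, cf, cg, ci, cj, dg, dh, di, dj, ef, eg, eh, ei, fg, fh, fj, gj, hi
  2-simplices (20): abg, abi, acf, acg, afh, ahi, bdg, bdh, beh, bei, cdi, cdj, ceg, cei, cfj, dgj, dhi, efg, efh, fgj

so the chain groups are C_0 ≅ Z^10, C_1 ≅ Z^30, C_2 ≅ Z^20.

The boundary map ∂_1: C_1 → C_0 sends each edge [p,q] (with p < q) to q − p.
The 10×30 boundary matrix has rank 9 and Smith normal form diag(1,1,1,1,1,1,1,1,1).

∂_2: C_2 → C_1 acts by ∂[p,q,r] = [q,r] − [p,r] + [p,q]. For instance
  ∂efg = fg − eg + ef,
  ∂cei = ei − ci + ce.
The 30×20 boundary matrix has rank 20 and Smith normal form diag(1,1,1,1,1,1,1,1,1,1,1,1,1,1,1,1,1,1,1,2).

From H_k ≅ ker(∂_k) / im(∂_{k+1}) we obtain:

  H_0: rank C_0 − rank ∂_1 = 10 − 9 = 1, and the invariant factors of ∂_1 are all 1, so H_0 ≅ Z.
  H_1: rank ker ∂_1 − rank ∂_2 = (30 − 9) − 20 = 1, and ∂_2 has invariant factor 2 > 1, so H_1 ≅ Z ⊕ Z/2.
  H_2: rank ker ∂_2 − rank ∂_3 = (20 − 20) − 0 = 0, and there is no ∂_3, so H_2 ≅ 0.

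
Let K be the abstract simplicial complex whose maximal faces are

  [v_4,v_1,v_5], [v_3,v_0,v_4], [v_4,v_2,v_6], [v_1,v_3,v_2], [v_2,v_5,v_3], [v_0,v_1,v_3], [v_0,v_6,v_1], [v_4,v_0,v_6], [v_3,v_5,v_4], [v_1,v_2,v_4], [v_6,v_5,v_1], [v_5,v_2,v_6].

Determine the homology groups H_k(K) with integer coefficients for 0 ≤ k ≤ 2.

H_0 = Z,  H_1 = Z/2,  H_2 = 0.

Take the total order v_0 < v_1 < v_2 < v_3 < v_4 < v_5 < v_6 on the vertex set. Then K (dimension 2) consists of the simplices:

  0-simplices (7): [v_0], [v_1], [v_2], [v_3], [v_4], [v_5], [v_6]
  1-simplices (18): (18 of them)
  2-simplices (12): (12 of them)

so the chain groups are C_0 ≅ Z^7, C_1 ≅ Z^18, C_2 ≅ Z^12.

The boundary map ∂_1: C_1 → C_0 maps an edge to its endpoints' difference, ∂[p,q] = q − p.
The resulting 7×18 matrix has rank 6, and its Smith normal form has invariant factors (1,1,1,1,1,1).

Boundary ∂_2: C_2 → C_1 acts by ∂[p,q,r] = [q,r] − [p,r] + [p,q]. For instance
  ∂[v_0,v_4,v_6] = [v_4,v_6] − [v_0,v_6] + [v_0,v_4],
  ∂[v_2,v_3,v_5] = [v_3,v_5] − [v_2,v_5] + [v_2,v_3].
The resulting 18×12 matrix has rank 12, and its Smith normal form has invariant factors (1,1,1,1,1,1,1,1,1,1,1,2).

Reading off H_k = ker ∂_k / im ∂_{k+1}:

  H_0: rank C_0 − rank ∂_1 = 7 − 6 = 1, and the invariant factors of ∂_1 are all 1, so H_0 = Z.
  H_1: rank ker ∂_1 − rank ∂_2 = (18 − 6) − 12 = 0, and ∂_2 has invariant factor 2 > 1, so H_1 = Z/2.
  H_2: rank ker ∂_2 − rank ∂_3 = (12 − 12) − 0 = 0, and there is no ∂_3, so H_2 = 0.

As a check, the Euler characteristic is 7 − 18 + 12 = 1, which agrees with 1 − 0 + 0 = 1.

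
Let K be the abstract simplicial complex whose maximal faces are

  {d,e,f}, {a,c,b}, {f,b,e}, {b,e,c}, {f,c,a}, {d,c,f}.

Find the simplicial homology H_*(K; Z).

Order the vertices as a < b < c < d < e < f. Listing each simplex with vertices in this order, K has dimension 2 with simplices:

  0-simplices (6): a, b, c, d, e, f
  1-simplices (12): ab, ac, af, bc, be, bf, cd, ce, cf, de, df, ef
  2-simplices (6): abc, acf, bce, bef, cdf, def

so the chain groups are C_0 ≅ Z^6, C_1 ≅ Z^12, C_2 ≅ Z^6.

Boundary ∂_1: C_1 → C_0 is given by ∂[p,q] = [q] − [p].
The resulting 6×12 matrix has rank 5, and its Smith normal form has invariant factors (1,1,1,1,1).

Boundary ∂_2: C_2 → C_1 acts by ∂[p,q,r] = [q,r] − [p,r] + [p,q]. For instance
  ∂def = ef − df + de,
  ∂bef = ef − bf + be.
This gives a 12×6 integer matrix of rank 6; reducing to Smith normal form yields diagonal entries (1,1,1,1,1,1).

From H_k ≅ ker(∂_k) / im(∂_{k+1}) we obtain:

  H_0: rank C_0 − rank ∂_1 = 6 − 5 = 1, and the invariant factors of ∂_1 are all 1, so H_0 ≅ Z.
  H_1: rank ker ∂_1 − rank ∂_2 = (12 − 5) − 6 = 1, and the invariant factors of ∂_2 are all 1, so H_1 ≅ Z.
  H_2: rank ker ∂_2 − rank ∂_3 = (6 − 6) − 0 = 0, and there is no ∂_3, so H_2 ≅ 0.

As a check, the Euler characteristic is 6 − 12 + 6 = 0, which agrees with 1 − 1 + 0 = 0.

H_0 = Z,  H_1 = Z,  H_2 = 0.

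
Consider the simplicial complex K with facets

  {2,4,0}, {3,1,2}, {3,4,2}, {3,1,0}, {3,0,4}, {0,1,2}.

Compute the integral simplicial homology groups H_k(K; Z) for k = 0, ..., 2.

H_0 = Z,  H_1 = 0,  H_2 = Z.

Take the total order 0 < 1 < 2 < 3 < 4 on the vertex set. Then K (dimension 2) consists of the simplices:

  0-simplices (5): [0], [1], [2], [3], [4]
  1-simplices (9): [0,1], [0,2], [0,3], [0,4], [1,2], [1,3], [2,3], [2,4], [3,4]
  2-simplices (6): [0,1,2], [0,1,3], [0,2,4], [0,3,4], [1,2,3], [2,3,4]

giving chain groups C_0 ≅ Z^5, C_1 ≅ Z^9, C_2 ≅ Z^6.

The boundary map ∂_1: C_1 → C_0 is given by ∂[p,q] = [q] − [p].
The resulting 5×9 matrix has rank 4, and its Smith normal form has invariant factors (1,1,1,1).

The boundary map ∂_2: C_2 → C_1 sends each 2-simplex [p,q,r] to [q,r] − [p,r] + [p,q]. For instance
  ∂[1,2,3] = [2,3] − [1,3] + [1,2],
  ∂[0,2,4] = [2,4] − [0,4] + [0,2].
The 9×6 boundary matrix has rank 5 and Smith normal form diag(1,1,1,1,1).

From H_k ≅ ker(∂_k) / im(∂_{k+1}) we obtain:

  H_0: rank C_0 − rank ∂_1 = 5 − 4 = 1, and the invariant factors of ∂_1 are all 1, so H_0 ≅ Z.
  H_1: rank ker ∂_1 − rank ∂_2 = (9 − 4) − 5 = 0, and the invariant factors of ∂_2 are all 1, so H_1 ≅ 0.
  H_2: rank ker ∂_2 − rank ∂_3 = (6 − 5) − 0 = 1, and there is no ∂_3, so H_2 ≅ Z.

(K is a triangulation of the 2-sphere S^2.)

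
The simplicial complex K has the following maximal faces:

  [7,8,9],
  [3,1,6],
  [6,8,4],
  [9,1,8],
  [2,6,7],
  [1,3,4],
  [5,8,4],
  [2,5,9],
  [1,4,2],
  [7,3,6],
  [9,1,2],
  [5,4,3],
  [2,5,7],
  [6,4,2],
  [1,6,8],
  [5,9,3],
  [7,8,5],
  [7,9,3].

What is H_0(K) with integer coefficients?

H_0 ≅ Z.

Fix the vertex order 1 < 2 < 3 < 4 < 5 < 6 < 7 < 8 < 9 and write every simplex with vertices in increasing order. Then dim K = 2 and the simplices of K are:

  0-simplices (9): [1], [2], [3], [4], [5], [6], [7], [8], [9]
  1-simplices (27): (27 of them)
  2-simplices (18): [1,2,4], [1,2,9], [1,3,4], [1,3,6], [1,6,8], [1,8,9], [2,4,6], [2,5,7], [2,5,9], [2,6,7], [3,4,5], [3,5,9], [3,6,7], [3,7,9], [4,5,8], [4,6,8], [5,7,8], [7,8,9]

so the chain groups are C_0 ≅ Z^9, C_1 ≅ Z^27, C_2 ≅ Z^18.

The boundary map ∂_1: C_1 → C_0 maps an edge to its endpoints' difference, ∂[p,q] = q − p. For instance
  ∂[3,7] = [7] − [3].
This gives a 9×27 integer matrix of rank 8; reducing to Smith normal form yields diagonal entries (1,1,1,1,1,1,1,1).

The boundary map ∂_2: C_2 → C_1 acts by ∂[p,q,r] = [q,r] − [p,r] + [p,q]. For instance
  ∂[2,5,9] = [5,9] − [2,9] + [2,5],
  ∂[3,6,7] = [6,7] − [3,7] + [3,6].
As a 27×18 matrix over Z this has rank 18, with invariant factors (1,1,1,1,1,1,1,1,1,1,1,1,1,1,1,1,1,2).

Reading off H_k = ker ∂_k / im ∂_{k+1}:

  H_0: rank C_0 − rank ∂_1 = 9 − 8 = 1, and the invariant factors of ∂_1 are all 1, so H_0 ≅ Z.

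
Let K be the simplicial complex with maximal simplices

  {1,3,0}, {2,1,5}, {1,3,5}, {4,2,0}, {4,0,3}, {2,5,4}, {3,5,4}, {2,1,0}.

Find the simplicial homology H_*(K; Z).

We work with the vertex ordering 0 < 1 < 2 < 3 < 4 < 5. The simplices of K, each written with vertices in increasing order, are:

  0-simplices (6): [0], [1], [2], [3], [4], [5]
  1-simplices (12): [0,1], [0,2], [0,3], [0,4], [1,2], [1,3], [1,5], [2,4], [2,5], [3,4], [3,5], [4,5]
  2-simplices (8): [0,1,2], [0,1,3], [0,2,4], [0,3,4], [1,2,5], [1,3,5], [2,4,5], [3,4,5]

so the chain groups are C_0 ≅ Z^6, C_1 ≅ Z^12, C_2 ≅ Z^8.

Boundary ∂_1: C_1 → C_0 is given by ∂[p,q] = [q] − [p].
As a 6×12 matrix over Z this has rank 5, with invariant factors (1,1,1,1,1).

∂_2: C_2 → C_1 acts by ∂[p,q,r] = [q,r] − [p,r] + [p,q]. For instance
  ∂[0,1,3] = [1,3] − [0,3] + [0,1],
  ∂[0,1,2] = [1,2] − [0,2] + [0,1].
This gives a 12×8 integer matrix of rank 7; reducing to Smith normal form yields diagonal entries (1,1,1,1,1,1,1).

Computing H_k = (kernel of ∂_k) / (image of ∂_{k+1}):

  H_0: rank C_0 − rank ∂_1 = 6 − 5 = 1, and the invariant factors of ∂_1 are all 1, so H_0 = Z.
  H_1: rank ker ∂_1 − rank ∂_2 = (12 − 5) − 7 = 0, and the invariant factors of ∂_2 are all 1, so H_1 = 0.
  H_2: rank ker ∂_2 − rank ∂_3 = (8 − 7) − 0 = 1, and there is no ∂_3, so H_2 = Z.

H_0 ≅ Z,  H_1 = 0,  H_2 ≅ Z.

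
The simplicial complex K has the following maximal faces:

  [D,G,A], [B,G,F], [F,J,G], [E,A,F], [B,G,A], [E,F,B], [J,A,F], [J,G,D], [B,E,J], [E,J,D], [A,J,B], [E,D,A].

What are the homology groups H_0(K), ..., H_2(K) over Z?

Take the total order A < B < D < E < F < G < J on the vertex set. Then K (dimension 2) consists of the simplices:

  0-simplices (7): A, B, D, E, F, G, J
  1-simplices (18): AB, AD, AE, AF, AG, AJ, BE, BF, BG, BJ, DE, DG, DJ, EF, EJ, FG, FJ, GJ
  2-simplices (12): ABG, ABJ, ADE, ADG, AEF, AFJ, BEF, BEJ, BFG, DEJ, DGJ, FGJ

giving chain groups C_0 ≅ Z^7, C_1 ≅ Z^18, C_2 ≅ Z^12.

The boundary map ∂_1: C_1 → C_0 maps an edge to its endpoints' difference, ∂[p,q] = q − p.
The resulting 7×18 matrix has rank 6, and its Smith normal form has invariant factors (1,1,1,1,1,1).

∂_2: C_2 → C_1 acts by ∂[p,q,r] = [q,r] − [p,r] + [p,q]. For instance
  ∂BEF = EF − BF + BE,
  ∂DEJ = EJ − DJ + DE.
The 18×12 boundary matrix has rank 12 and Smith normal form diag(1,1,1,1,1,1,1,1,1,1,1,2).

Now H_k = ker ∂_k / im ∂_{k+1}, so:

  H_0: rank C_0 − rank ∂_1 = 7 − 6 = 1, and the invariant factors of ∂_1 are all 1, so H_0 ≅ Z.
  H_1: rank ker ∂_1 − rank ∂_2 = (18 − 6) − 12 = 0, and ∂_2 has invariant factor 2 > 1, so H_1 ≅ Z/2.
  H_2: rank ker ∂_2 − rank ∂_3 = (12 − 12) − 0 = 0, and there is no ∂_3, so H_2 ≅ 0.

H_0 ≅ Z,  H_1 ≅ Z/2,  H_2 = 0.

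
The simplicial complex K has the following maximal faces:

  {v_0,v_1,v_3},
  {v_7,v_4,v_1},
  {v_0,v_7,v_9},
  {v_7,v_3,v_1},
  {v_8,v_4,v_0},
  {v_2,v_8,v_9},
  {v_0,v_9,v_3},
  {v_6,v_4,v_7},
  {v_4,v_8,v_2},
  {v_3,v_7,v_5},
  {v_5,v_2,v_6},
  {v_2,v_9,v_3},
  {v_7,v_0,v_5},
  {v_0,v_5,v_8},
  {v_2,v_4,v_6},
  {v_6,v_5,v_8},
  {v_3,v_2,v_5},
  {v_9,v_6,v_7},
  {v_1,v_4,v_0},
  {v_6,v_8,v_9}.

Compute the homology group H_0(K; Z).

H_0 ≅ Z.

Fix the vertex order v_0 < v_1 < v_2 < v_3 < v_4 < v_5 < v_6 < v_7 < v_8 < v_9 and write every simplex with vertices in increasing order. Then dim K = 2 and the simplices of K are:

  0-simplices (10): [v_0], [v_1], [v_2], [v_3], [v_4], [v_5], [v_6], [v_7], [v_8], [v_9]
  1-simplices (30): (30 of them)
  2-simplices (20): (20 of them)

Hence C_0 ≅ Z^10, C_1 ≅ Z^30, C_2 ≅ Z^20.

The boundary map ∂_1: C_1 → C_0 sends each edge [p,q] (with p < q) to q − p. For instance
  ∂[v_6,v_9] = [v_9] − [v_6].
As a 10×30 matrix over Z this has rank 9, with invariant factors (1,1,1,1,1,1,1,1,1).

The boundary map ∂_2: C_2 → C_1 maps a triangle to the signed sum of its edges. For instance
  ∂[v_2,v_8,v_9] = [v_8,v_9] − [v_2,v_9] + [v_2,v_8],
  ∂[v_0,v_1,v_3] = [v_1,v_3] − [v_0,v_3] + [v_0,v_1].
The resulting 30×20 matrix has rank 20, and its Smith normal form has invariant factors (1,1,1,1,1,1,1,1,1,1,1,1,1,1,1,1,1,1,1,2).

From H_k ≅ ker(∂_k) / im(∂_{k+1}) we obtain:

  H_0: rank C_0 − rank ∂_1 = 10 − 9 = 1, and the invariant factors of ∂_1 are all 1, so H_0 = Z.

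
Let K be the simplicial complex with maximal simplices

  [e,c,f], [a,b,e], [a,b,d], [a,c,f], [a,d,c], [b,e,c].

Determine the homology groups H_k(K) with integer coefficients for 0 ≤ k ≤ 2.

K has 6 vertices, 12 edges, 6 triangles.
rank ∂_0 = 0, rank ∂_1 = 5 ⇒ b_0 = 6 − 0 − 5 = 1; all invariant factors of ∂_1 are 1 so no torsion. So H_0 ≅ Z.
rank ∂_1 = 5, rank ∂_2 = 6 ⇒ b_1 = 12 − 5 − 6 = 1; all invariant factors of ∂_2 are 1 so no torsion. So H_1 ≅ Z.
rank ∂_2 = 6, rank ∂_3 = 0 ⇒ b_2 = 6 − 6 − 0 = 0. So H_2 ≅ 0.

H_0 = Z,  H_1 = Z,  H_2 = 0.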